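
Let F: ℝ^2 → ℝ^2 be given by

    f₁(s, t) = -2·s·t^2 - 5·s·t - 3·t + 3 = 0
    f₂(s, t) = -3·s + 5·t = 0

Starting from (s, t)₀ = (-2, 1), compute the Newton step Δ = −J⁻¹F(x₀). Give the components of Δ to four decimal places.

(9.5000, 3.5000)

At (-2, 1): F = (14.0000, 11.0000).
Jacobian J = [[-2·t^2 - 5·t, -4·s·t - 5·s - 3], [-3, 5]].
At the point, J = [[-7.0000, 15.0000], [-3.0000, 5.0000]] (det J = 10.0000).
Solving J·Δ = −F gives Δ = (9.5000, 3.5000).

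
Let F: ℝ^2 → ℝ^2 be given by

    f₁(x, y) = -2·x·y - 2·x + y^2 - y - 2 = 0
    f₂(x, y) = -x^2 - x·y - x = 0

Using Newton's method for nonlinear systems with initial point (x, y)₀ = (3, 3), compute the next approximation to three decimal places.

(0.214, 5.286)

At (3, 3): F = (-20.000, -21.000).
Jacobian J = [[-2·y - 2, -2·x + 2·y - 1], [-2·x - y - 1, -x]].
At the point, J = [[-8.000, -1.000], [-10.000, -3.000]] (det J = 14.000).
Solving J·Δ = −F gives Δ = (-2.786, 2.286).
Then the next iterate is (x, y)₁ = (0.214, 5.286).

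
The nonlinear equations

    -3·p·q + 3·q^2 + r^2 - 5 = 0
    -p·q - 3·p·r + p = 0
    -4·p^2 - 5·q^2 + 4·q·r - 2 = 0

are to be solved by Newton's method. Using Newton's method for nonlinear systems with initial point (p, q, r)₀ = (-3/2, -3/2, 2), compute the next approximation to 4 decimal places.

At (-3/2, -3/2, 2): F = (-1.0000, 5.2500, -34.2500).
Jacobian J = [[-3·q, -3·p + 6·q, 2·r], [-q - 3·r + 1, -p, -3·p], [-8·p, -10·q + 4·r, 4·q]].
At the point, J = [[4.5000, -4.5000, 4.0000], [-3.5000, 1.5000, 4.5000], [12.0000, 23.0000, -6.0000]] (det J = -1048.7500).
Solving J·Δ = −F gives Δ = (1.2899, 0.7116, -0.4006).
Then the next iterate is (p, q, r)₁ = (-0.2101, -0.7884, 1.5994).

(-0.2101, -0.7884, 1.5994)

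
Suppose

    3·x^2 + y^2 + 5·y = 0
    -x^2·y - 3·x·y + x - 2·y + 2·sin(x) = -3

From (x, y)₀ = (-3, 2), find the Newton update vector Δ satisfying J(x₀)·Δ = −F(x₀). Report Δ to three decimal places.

(-4.734, -14.024)

At (-3, 2): F = (41.000, -4.28224).
Jacobian J = [[6·x, 2·y + 5], [-2·x·y - 3·y + 2·cos(x) + 1, -x^2 - 3·x - 2]].
At the point, J = [[-18.000, 9.000], [5.02002, -2.000]] (det J = -9.18014).
Solving J·Δ = −F gives Δ = (-4.734, -14.024).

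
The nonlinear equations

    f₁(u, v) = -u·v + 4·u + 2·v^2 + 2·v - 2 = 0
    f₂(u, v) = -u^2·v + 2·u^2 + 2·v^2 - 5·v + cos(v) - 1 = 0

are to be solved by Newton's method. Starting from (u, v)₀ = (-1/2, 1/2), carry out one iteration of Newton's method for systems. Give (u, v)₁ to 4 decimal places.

(2.0789, -1.0058)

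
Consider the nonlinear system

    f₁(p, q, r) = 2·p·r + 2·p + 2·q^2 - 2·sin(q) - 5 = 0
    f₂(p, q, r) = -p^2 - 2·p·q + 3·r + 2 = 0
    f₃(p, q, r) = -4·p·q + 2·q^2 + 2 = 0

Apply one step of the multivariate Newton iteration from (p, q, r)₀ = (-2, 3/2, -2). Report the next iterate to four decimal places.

At (-2, 3/2, -2): F = (1.505010, -2.0000, 18.5000).
Jacobian J = [[2·r + 2, 4·q - 2·cos(q), 2·p], [-2·p - 2·q, -2·p, 3], [-4·q, -4·p + 4·q, 0]].
At the point, J = [[-2.0000, 5.858526, -4.0000], [1.0000, 4.0000, 3.0000], [-6.0000, 14.0000, 0.0000]] (det J = -173.453461).
Solving J·Δ = −F gives Δ = (3.8623, 0.3339, -1.0659).
Then the next iterate is (p, q, r)₁ = (1.8623, 1.8339, -3.0659).

(1.8623, 1.8339, -3.0659)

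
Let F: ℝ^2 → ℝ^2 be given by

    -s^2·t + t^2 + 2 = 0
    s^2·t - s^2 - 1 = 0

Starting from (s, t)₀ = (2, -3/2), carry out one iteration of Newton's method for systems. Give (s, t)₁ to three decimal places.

(1.217, -0.707)

At (2, -3/2): F = (10.250, -11.000).
Jacobian J = [[-2·s·t, -s^2 + 2·t], [2·s·t - 2·s, s^2]].
At the point, J = [[6.000, -7.000], [-10.000, 4.000]] (det J = -46.000).
Solving J·Δ = −F gives Δ = (-0.783, 0.793).
Then the next iterate is (s, t)₁ = (1.217, -0.707).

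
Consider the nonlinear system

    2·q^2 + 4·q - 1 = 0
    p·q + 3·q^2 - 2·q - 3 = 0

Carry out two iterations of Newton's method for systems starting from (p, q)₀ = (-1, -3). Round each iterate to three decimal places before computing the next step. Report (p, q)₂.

At (-1, -3): F = (5.000, 33.000).
Jacobian J = [[0, 4·q + 4], [q, p + 6·q - 2]].
At the point, J = [[0.000, -8.000], [-3.000, -21.000]] (det J = -24.000).
Solving J·Δ = −F gives Δ = (6.625, 0.625).
Then the next iterate is (p, q)₁ = (5.625, -2.375).
Round to (5.625, -2.375) and repeat: F = (0.78125, 5.31250), J = [[0.000, -5.500], [-2.375, -10.625]].
Δ = (1.601, 0.142), so (p, q)₂ = (7.226, -2.233).

(7.226, -2.233)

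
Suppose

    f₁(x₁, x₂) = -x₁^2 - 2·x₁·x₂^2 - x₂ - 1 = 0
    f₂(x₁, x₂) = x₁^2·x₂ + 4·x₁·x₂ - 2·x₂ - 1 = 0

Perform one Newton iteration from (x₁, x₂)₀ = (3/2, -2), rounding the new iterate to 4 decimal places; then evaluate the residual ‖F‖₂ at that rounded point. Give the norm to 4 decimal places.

4.8229

At (3/2, -2): F = (-13.2500, -13.5000).
Jacobian J = [[-2·x₁ - 2·x₂^2, -4·x₁·x₂ - 1], [2·x₁·x₂ + 4·x₂, x₁^2 + 4·x₁ - 2]].
At the point, J = [[-11.0000, 11.0000], [-14.0000, 6.2500]] (det J = 85.2500).
Solving J·Δ = −F gives Δ = (-0.7705, 0.4340).
Then the next iterate is (x₁, x₂)₁ = (0.7295, -1.5660).
Re-evaluating at (0.7295, -1.5660): F = (-3.544158, -3.270967), so ‖F‖₂ = 4.8229.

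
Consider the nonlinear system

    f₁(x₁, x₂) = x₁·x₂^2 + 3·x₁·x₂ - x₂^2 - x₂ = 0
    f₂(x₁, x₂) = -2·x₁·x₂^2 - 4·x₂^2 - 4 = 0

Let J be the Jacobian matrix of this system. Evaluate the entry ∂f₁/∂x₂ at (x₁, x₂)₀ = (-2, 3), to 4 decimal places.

-25.0000

∂f₁/∂x₂ = 2·x₁·x₂ + 3·x₁ - 2·x₂ - 1.
At (-2, 3) this is -25.0000.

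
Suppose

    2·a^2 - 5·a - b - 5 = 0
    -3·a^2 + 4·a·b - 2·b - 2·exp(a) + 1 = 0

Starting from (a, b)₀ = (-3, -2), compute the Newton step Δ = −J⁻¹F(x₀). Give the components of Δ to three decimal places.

(1.687, 1.328)

At (-3, -2): F = (30.000, 1.90043).
Jacobian J = [[4·a - 5, -1], [-6·a + 4·b - 2·exp(a), 4·a - 2]].
At the point, J = [[-17.000, -1.000], [9.90043, -14.000]] (det J = 247.90043).
Solving J·Δ = −F gives Δ = (1.687, 1.328).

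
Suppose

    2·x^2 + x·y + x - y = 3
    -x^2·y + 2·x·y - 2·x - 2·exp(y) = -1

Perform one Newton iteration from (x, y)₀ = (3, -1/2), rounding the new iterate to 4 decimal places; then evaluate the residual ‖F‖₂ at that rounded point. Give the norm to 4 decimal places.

At (3, -1/2): F = (17.0000, -4.713061).
Jacobian J = [[4·x + y + 1, x - 1], [-2·x·y + 2·y - 2, -x^2 + 2·x - 2·exp(y)]].
At the point, J = [[12.5000, 2.0000], [0.0000, -4.213061]] (det J = -52.663266).
Solving J·Δ = −F gives Δ = (-1.1810, -1.1187).
Then the next iterate is (x, y)₁ = (1.8190, -1.6187).
Re-evaluating at (1.8190, -1.6187): F = (4.110807, -3.567251), so ‖F‖₂ = 5.4428.

5.4428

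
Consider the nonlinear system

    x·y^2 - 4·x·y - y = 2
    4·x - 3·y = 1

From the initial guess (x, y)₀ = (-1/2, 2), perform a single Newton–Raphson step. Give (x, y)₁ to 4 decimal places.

At (-1/2, 2): F = (-2.0000, -9.0000).
Jacobian J = [[y^2 - 4·y, 2·x·y - 4·x - 1], [4, -3]].
At the point, J = [[-4.0000, -1.0000], [4.0000, -3.0000]] (det J = 16.0000).
Solving J·Δ = −F gives Δ = (0.1875, -2.7500).
Then the next iterate is (x, y)₁ = (-0.3125, -0.7500).

(-0.3125, -0.7500)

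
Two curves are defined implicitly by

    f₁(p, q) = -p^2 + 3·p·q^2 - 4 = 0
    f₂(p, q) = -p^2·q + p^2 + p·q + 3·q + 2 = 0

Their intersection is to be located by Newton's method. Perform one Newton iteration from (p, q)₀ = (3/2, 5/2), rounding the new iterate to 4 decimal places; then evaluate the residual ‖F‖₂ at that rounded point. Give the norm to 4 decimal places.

23.0265

At (3/2, 5/2): F = (21.8750, 9.8750).
Jacobian J = [[-2·p + 3·q^2, 6·p·q], [-2·p·q + 2·p + q, -p^2 + p + 3]].
At the point, J = [[15.7500, 22.5000], [-2.0000, 2.2500]] (det J = 80.4375).
Solving J·Δ = −F gives Δ = (2.1503, -2.4775).
Then the next iterate is (p, q)₁ = (3.6503, 0.0225).
Re-evaluating at (3.6503, 0.0225): F = (-17.319146, 15.174516), so ‖F‖₂ = 23.0265.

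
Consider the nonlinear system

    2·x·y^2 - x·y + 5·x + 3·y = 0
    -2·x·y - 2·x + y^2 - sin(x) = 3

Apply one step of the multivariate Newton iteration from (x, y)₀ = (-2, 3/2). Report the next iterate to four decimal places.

At (-2, 3/2): F = (-11.5000, 10.159297).
Jacobian J = [[2·y^2 - y + 5, 4·x·y - x + 3], [-2·y - cos(x) - 2, -2·x + 2·y]].
At the point, J = [[8.0000, -7.0000], [-4.583853, 7.0000]] (det J = 23.913028).
Solving J·Δ = −F gives Δ = (0.3925, -1.1943).
Then the next iterate is (x, y)₁ = (-1.6075, 0.3057).

(-1.6075, 0.3057)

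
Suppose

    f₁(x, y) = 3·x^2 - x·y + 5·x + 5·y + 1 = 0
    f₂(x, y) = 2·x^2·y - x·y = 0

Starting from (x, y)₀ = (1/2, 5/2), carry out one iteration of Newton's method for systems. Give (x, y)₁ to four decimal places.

At (1/2, 5/2): F = (15.5000, 0.0000).
Jacobian J = [[6·x - y + 5, -x + 5], [4·x·y - y, 2·x^2 - x]].
At the point, J = [[5.5000, 4.5000], [2.5000, 0.0000]] (det J = -11.2500).
Solving J·Δ = −F gives Δ = (0.0000, -3.4444).
Then the next iterate is (x, y)₁ = (0.5000, -0.9444).

(0.5000, -0.9444)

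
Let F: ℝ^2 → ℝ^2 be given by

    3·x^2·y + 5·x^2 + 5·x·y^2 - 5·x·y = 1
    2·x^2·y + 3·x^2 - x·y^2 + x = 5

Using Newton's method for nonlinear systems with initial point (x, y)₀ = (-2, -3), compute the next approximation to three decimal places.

(-1.003, -2.253)

At (-2, -3): F = (-137.000, -1.000).
Jacobian J = [[6·x·y + 10·x + 5·y^2 - 5·y, 3·x^2 + 10·x·y - 5·x], [4·x·y + 6·x - y^2 + 1, 2·x^2 - 2·x·y]].
At the point, J = [[76.000, 82.000], [4.000, -4.000]] (det J = -632.000).
Solving J·Δ = −F gives Δ = (0.997, 0.747).
Then the next iterate is (x, y)₁ = (-1.003, -2.253).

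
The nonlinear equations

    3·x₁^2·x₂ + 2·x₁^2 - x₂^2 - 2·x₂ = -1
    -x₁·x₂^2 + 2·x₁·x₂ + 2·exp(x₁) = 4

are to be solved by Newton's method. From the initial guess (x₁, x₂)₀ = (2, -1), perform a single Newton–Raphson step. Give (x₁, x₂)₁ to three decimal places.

At (2, -1): F = (-2.000, 4.77811).
Jacobian J = [[6·x₁·x₂ + 4·x₁, 3·x₁^2 - 2·x₂ - 2], [-x₂^2 + 2·x₂ + 2·exp(x₁), -2·x₁·x₂ + 2·x₁]].
At the point, J = [[-4.000, 12.000], [11.77811, 8.000]] (det J = -173.33735).
Solving J·Δ = −F gives Δ = (-0.423, 0.026).
Then the next iterate is (x₁, x₂)₁ = (1.577, -0.974).

(1.577, -0.974)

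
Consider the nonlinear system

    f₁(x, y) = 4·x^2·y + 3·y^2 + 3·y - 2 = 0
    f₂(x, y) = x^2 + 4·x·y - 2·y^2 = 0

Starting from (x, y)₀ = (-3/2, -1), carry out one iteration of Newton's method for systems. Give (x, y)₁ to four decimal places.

(-0.6389, -0.8889)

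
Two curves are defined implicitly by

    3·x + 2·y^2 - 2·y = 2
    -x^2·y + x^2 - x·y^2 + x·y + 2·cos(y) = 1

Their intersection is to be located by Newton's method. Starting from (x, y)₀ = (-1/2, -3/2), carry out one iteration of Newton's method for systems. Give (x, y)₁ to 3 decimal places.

(-0.261, -0.911)

At (-1/2, -3/2): F = (4.000, 1.64147).
Jacobian J = [[3, 4·y - 2], [-2·x·y + 2·x - y^2 + y, -x^2 - 2·x·y + x - 2·sin(y)]].
At the point, J = [[3.000, -8.000], [-6.250, -0.25501]] (det J = -50.76503).
Solving J·Δ = −F gives Δ = (0.239, 0.589).
Then the next iterate is (x, y)₁ = (-0.261, -0.911).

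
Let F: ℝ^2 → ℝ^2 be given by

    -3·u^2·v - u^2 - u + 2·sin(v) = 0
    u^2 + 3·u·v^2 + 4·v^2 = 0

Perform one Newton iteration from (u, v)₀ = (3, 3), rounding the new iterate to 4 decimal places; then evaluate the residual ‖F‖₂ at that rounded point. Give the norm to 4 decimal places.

At (3, 3): F = (-92.717760, 126.0000).
Jacobian J = [[-6·u·v - 2·u - 1, -3·u^2 + 2·cos(v)], [2·u + 3·v^2, 6·u·v + 8·v]].
At the point, J = [[-61.0000, -28.979985], [33.0000, 78.0000]] (det J = -3801.660495).
Solving J·Δ = −F gives Δ = (-0.9418, -1.2169).
Then the next iterate is (u, v)₁ = (2.0582, 1.7831).
Re-evaluating at (2.0582, 1.7831): F = (-26.999927, 36.585775), so ‖F‖₂ = 45.4699.

45.4699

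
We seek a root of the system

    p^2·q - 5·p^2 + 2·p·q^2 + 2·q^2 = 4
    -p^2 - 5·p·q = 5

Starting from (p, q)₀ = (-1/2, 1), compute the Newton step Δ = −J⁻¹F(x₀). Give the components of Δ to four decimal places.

(0.1589, 1.3542)

At (-1/2, 1): F = (-4.0000, -2.7500).
Jacobian J = [[2·p·q - 10·p + 2·q^2, p^2 + 4·p·q + 4·q], [-2·p - 5·q, -5·p]].
At the point, J = [[6.0000, 2.2500], [-4.0000, 2.5000]] (det J = 24.0000).
Solving J·Δ = −F gives Δ = (0.1589, 1.3542).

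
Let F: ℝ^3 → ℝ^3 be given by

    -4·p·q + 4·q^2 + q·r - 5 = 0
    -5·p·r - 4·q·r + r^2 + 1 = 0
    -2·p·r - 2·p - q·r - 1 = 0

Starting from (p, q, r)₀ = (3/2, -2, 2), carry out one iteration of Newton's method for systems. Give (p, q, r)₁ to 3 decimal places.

(0.574, -1.220, -0.004)

At (3/2, -2, 2): F = (19.000, 6.000, -6.000).
Jacobian J = [[-4·q, -4·p + 8·q + r, q], [-5·r, -4·r, -5·p - 4·q + 2·r], [-2·r - 2, -r, -2·p - q]].
At the point, J = [[8.000, -20.000, -2.000], [-10.000, -8.000, 4.500], [-6.000, -2.000, -1.000]] (det J = 932.000).
Solving J·Δ = −F gives Δ = (-0.926, 0.780, -2.004).
Then the next iterate is (p, q, r)₁ = (0.574, -1.220, -0.004).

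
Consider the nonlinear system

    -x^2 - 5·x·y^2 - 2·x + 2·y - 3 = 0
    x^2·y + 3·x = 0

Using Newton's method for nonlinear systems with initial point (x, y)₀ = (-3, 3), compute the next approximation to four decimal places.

At (-3, 3): F = (135.0000, 18.0000).
Jacobian J = [[-2·x - 5·y^2 - 2, -10·x·y + 2], [2·x·y + 3, x^2]].
At the point, J = [[-41.0000, 92.0000], [-15.0000, 9.0000]] (det J = 1011.0000).
Solving J·Δ = −F gives Δ = (0.4362, -1.2730).
Then the next iterate is (x, y)₁ = (-2.5638, 1.7270).

(-2.5638, 1.7270)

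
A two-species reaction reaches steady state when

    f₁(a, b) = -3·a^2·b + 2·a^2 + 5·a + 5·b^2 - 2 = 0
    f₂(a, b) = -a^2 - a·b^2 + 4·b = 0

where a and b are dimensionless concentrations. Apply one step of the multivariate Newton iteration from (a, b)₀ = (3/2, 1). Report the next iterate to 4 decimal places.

(1.0042, -1.2333)

At (3/2, 1): F = (8.2500, 0.2500).
Jacobian J = [[-6·a·b + 4·a + 5, -3·a^2 + 10·b], [-2·a - b^2, -2·a·b + 4]].
At the point, J = [[2.0000, 3.2500], [-4.0000, 1.0000]] (det J = 15.0000).
Solving J·Δ = −F gives Δ = (-0.4958, -2.2333).
Then the next iterate is (a, b)₁ = (1.0042, -1.2333).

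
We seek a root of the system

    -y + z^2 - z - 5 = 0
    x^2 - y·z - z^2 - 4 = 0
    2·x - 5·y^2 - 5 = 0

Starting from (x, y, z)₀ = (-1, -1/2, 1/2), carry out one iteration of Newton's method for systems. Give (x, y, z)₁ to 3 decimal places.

(15.000, -5.250, -64.750)

At (-1, -1/2, 1/2): F = (-4.750, -3.000, -8.250).
Jacobian J = [[0, -1, 2·z - 1], [2·x, -z, -y - 2·z], [2, -10·y, 0]].
At the point, J = [[0.000, -1.000, 0.000], [-2.000, -0.500, -0.500], [2.000, 5.000, 0.000]] (det J = 1.000).
Solving J·Δ = −F gives Δ = (16.000, -4.750, -65.250).
Then the next iterate is (x, y, z)₁ = (15.000, -5.250, -64.750).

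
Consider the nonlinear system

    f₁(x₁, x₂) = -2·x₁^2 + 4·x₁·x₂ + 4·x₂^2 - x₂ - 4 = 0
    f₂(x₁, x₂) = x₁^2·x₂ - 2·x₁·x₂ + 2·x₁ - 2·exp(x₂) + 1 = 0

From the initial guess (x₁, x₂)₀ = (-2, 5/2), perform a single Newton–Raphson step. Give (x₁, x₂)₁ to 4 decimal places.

(-0.4398, 0.8105)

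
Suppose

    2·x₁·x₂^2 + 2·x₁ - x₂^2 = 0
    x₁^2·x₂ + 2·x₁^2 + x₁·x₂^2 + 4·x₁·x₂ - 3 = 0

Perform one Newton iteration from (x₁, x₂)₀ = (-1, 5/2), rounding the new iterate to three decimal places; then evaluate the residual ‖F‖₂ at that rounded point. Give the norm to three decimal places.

At (-1, 5/2): F = (-20.750, -14.750).
Jacobian J = [[2·x₂^2 + 2, 4·x₁·x₂ - 2·x₂], [2·x₁·x₂ + 4·x₁ + x₂^2 + 4·x₂, x₁^2 + 2·x₁·x₂ + 4·x₁]].
At the point, J = [[14.500, -15.000], [7.250, -8.000]] (det J = -7.250).
Solving J·Δ = −F gives Δ = (-7.621, -8.750).
Then the next iterate is (x₁, x₂)₁ = (-8.621, -6.250).
Re-evaluating at (-8.621, -6.250): F = (-729.82012, -440.09979), so ‖F‖₂ = 852.247.

852.247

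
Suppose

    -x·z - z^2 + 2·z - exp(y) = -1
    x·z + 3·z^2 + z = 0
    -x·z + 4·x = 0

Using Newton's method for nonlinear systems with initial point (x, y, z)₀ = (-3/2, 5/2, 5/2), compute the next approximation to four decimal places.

At (-3/2, 5/2, 5/2): F = (-8.682494, 17.5000, -2.2500).
Jacobian J = [[-z, -exp(y), -x - 2·z + 2], [z, 0, x + 6·z + 1], [-z + 4, 0, -x]].
At the point, J = [[-2.5000, -12.182494, -1.5000], [2.5000, 0.0000, 14.5000], [1.5000, 0.0000, 1.5000]] (det J = -219.284891).
Solving J·Δ = −F gives Δ = (3.2708, -1.1659, -1.7708).
Then the next iterate is (x, y, z)₁ = (1.7708, 1.3341, 0.7292).

(1.7708, 1.3341, 0.7292)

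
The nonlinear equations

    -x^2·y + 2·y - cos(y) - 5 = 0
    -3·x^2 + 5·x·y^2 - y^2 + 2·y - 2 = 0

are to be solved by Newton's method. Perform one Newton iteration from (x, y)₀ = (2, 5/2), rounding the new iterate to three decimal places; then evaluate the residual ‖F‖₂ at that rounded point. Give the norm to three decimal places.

14.353

At (2, 5/2): F = (-9.19886, 47.250).
Jacobian J = [[-2·x·y, -x^2 + sin(y) + 2], [-6·x + 5·y^2, 10·x·y - 2·y + 2]].
At the point, J = [[-10.000, -1.40153], [19.250, 47.000]] (det J = -443.02059).
Solving J·Δ = −F gives Δ = (-0.826, -0.667).
Then the next iterate is (x, y)₁ = (1.174, 1.833).
Re-evaluating at (1.174, 1.833): F = (-3.60117, 13.89383), so ‖F‖₂ = 14.353.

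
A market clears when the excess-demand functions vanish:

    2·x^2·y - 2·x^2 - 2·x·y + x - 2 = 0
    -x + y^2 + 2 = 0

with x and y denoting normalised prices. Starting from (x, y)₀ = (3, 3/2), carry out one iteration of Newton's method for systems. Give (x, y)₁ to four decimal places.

(3.5000, 1.2500)

At (3, 3/2): F = (1.0000, 1.2500).
Jacobian J = [[4·x·y - 4·x - 2·y + 1, 2·x^2 - 2·x], [-1, 2·y]].
At the point, J = [[4.0000, 12.0000], [-1.0000, 3.0000]] (det J = 24.0000).
Solving J·Δ = −F gives Δ = (0.5000, -0.2500).
Then the next iterate is (x, y)₁ = (3.5000, 1.2500).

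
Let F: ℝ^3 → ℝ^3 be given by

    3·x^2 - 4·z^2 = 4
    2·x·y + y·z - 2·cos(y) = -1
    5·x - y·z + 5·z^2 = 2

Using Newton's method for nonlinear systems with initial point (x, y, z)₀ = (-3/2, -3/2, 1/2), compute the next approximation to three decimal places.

(-2.027, -0.665, 2.124)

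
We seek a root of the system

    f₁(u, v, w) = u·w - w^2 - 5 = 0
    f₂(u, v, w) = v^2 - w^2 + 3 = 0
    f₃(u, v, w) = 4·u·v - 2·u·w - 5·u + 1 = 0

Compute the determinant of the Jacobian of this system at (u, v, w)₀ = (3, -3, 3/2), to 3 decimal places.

J = [[w, 0, u - 2·w], [0, 2·v, -2·w], [4·v - 2·w - 5, 4·u, -2·u]].
At the point, J = [[1.500, 0.000, 0.000], [0.000, -6.000, -3.000], [-20.000, 12.000, -6.000]].
det J = 108.000.

108.000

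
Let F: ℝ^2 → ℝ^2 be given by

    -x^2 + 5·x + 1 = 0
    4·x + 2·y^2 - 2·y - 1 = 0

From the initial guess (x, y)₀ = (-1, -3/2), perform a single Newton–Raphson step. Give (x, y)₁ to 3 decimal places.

(-0.286, -0.830)

At (-1, -3/2): F = (-5.000, 2.500).
Jacobian J = [[-2·x + 5, 0], [4, 4·y - 2]].
At the point, J = [[7.000, 0.000], [4.000, -8.000]] (det J = -56.000).
Solving J·Δ = −F gives Δ = (0.714, 0.670).
Then the next iterate is (x, y)₁ = (-0.286, -0.830).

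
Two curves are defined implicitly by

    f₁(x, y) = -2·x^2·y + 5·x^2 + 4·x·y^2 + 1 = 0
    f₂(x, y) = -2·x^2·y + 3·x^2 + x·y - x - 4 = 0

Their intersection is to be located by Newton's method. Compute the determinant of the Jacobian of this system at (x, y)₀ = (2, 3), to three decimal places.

208.000

J = [[-4·x·y + 10·x + 4·y^2, -2·x^2 + 8·x·y], [-4·x·y + 6·x + y - 1, -2·x^2 + x]].
At the point, J = [[32.000, 40.000], [-10.000, -6.000]].
det J = 208.000.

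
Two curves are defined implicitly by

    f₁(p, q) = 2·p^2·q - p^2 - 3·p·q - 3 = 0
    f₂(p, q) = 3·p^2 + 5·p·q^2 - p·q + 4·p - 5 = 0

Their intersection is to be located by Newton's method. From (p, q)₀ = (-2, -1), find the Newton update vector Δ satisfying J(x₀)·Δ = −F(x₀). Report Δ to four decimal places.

(0.7821, 0.6620)

At (-2, -1): F = (-21.0000, -13.0000).
Jacobian J = [[4·p·q - 2·p - 3·q, 2·p^2 - 3·p], [6·p + 5·q^2 - q + 4, 10·p·q - p]].
At the point, J = [[15.0000, 14.0000], [-2.0000, 22.0000]] (det J = 358.0000).
Solving J·Δ = −F gives Δ = (0.7821, 0.6620).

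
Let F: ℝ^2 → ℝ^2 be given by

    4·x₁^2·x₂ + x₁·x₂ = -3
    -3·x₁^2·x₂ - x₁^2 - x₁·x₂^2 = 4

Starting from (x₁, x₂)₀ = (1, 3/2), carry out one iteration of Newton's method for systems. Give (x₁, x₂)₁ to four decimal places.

At (1, 3/2): F = (10.5000, -11.7500).
Jacobian J = [[8·x₁·x₂ + x₂, 4·x₁^2 + x₁], [-6·x₁·x₂ - 2·x₁ - x₂^2, -3·x₁^2 - 2·x₁·x₂]].
At the point, J = [[13.5000, 5.0000], [-13.2500, -6.0000]] (det J = -14.7500).
Solving J·Δ = −F gives Δ = (-0.2881, -1.3220).
Then the next iterate is (x₁, x₂)₁ = (0.7119, 0.1780).

(0.7119, 0.1780)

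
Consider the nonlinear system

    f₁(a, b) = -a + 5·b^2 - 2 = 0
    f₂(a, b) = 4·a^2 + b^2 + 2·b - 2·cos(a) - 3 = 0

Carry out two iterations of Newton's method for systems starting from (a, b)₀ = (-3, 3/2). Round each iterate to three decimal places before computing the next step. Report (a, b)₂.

(-0.990, 0.521)

At (-3, 3/2): F = (12.250, 40.22998).
Jacobian J = [[-1, 10·b], [8·a + 2·sin(a), 2·b + 2]].
At the point, J = [[-1.000, 15.000], [-24.28224, 5.000]] (det J = 359.23360).
Solving J·Δ = −F gives Δ = (1.509, -0.716).
Then the next iterate is (a, b)₁ = (-1.491, 0.784).
Round to (-1.491, 0.784) and repeat: F = (2.56428, 7.91556), J = [[-1.000, 7.840], [-13.92164, 3.568]].
Δ = (0.501, -0.263), so (a, b)₂ = (-0.990, 0.521).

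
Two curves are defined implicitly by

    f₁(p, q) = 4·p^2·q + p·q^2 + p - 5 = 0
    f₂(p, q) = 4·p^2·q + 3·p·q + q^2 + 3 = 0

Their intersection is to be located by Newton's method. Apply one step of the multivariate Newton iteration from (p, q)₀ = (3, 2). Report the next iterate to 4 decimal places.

(130.6000, -140.6000)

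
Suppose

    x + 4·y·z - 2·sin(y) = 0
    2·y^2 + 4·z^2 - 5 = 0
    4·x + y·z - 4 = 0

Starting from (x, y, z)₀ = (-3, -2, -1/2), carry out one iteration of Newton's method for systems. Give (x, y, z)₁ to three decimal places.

(1.192, -1.933, 0.367)

At (-3, -2, -1/2): F = (2.81859, 4.000, -15.000).
Jacobian J = [[1, 4·z - 2·cos(y), 4·y], [0, 4·y, 8·z], [4, z, y]].
At the point, J = [[1.000, -1.16771, -8.000], [0.000, -8.000, -4.000], [4.000, -0.500, -2.000]] (det J = -223.31670).
Solving J·Δ = −F gives Δ = (4.192, 0.067, 0.867).
Then the next iterate is (x, y, z)₁ = (1.192, -1.933, 0.367).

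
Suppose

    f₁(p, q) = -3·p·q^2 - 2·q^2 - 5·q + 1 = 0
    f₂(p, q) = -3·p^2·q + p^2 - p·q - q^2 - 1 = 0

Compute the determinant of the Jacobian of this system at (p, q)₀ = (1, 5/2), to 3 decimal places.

-296.250

J = [[-3·q^2, -6·p·q - 4·q - 5], [-6·p·q + 2·p - q, -3·p^2 - p - 2·q]].
At the point, J = [[-18.750, -30.000], [-15.500, -9.000]].
det J = -296.250.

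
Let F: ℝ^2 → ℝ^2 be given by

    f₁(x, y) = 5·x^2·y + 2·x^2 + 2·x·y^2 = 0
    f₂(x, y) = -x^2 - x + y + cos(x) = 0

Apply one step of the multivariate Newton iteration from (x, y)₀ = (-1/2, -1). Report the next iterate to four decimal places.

(0.1289, -1.4291)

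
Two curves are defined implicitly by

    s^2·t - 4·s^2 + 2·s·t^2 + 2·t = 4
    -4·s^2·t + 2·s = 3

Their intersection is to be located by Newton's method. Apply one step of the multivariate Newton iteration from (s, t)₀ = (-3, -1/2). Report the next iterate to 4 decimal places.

(-1.1232, -0.7713)

At (-3, -1/2): F = (-47.0000, 9.0000).
Jacobian J = [[2·s·t - 8·s + 2·t^2, s^2 + 4·s·t + 2], [-8·s·t + 2, -4·s^2]].
At the point, J = [[27.5000, 17.0000], [-10.0000, -36.0000]] (det J = -820.0000).
Solving J·Δ = −F gives Δ = (1.8768, -0.2713).
Then the next iterate is (s, t)₁ = (-1.1232, -0.7713).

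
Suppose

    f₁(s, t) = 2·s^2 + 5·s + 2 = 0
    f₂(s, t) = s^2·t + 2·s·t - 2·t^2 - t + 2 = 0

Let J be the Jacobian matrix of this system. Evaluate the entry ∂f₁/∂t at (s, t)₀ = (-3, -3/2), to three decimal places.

0.000

∂f₁/∂t = 0.
At (-3, -3/2) this is 0.000.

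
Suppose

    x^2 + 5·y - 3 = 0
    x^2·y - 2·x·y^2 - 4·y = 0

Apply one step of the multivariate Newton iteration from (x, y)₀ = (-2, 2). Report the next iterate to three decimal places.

At (-2, 2): F = (11.000, 16.000).
Jacobian J = [[2·x, 5], [2·x·y - 2·y^2, x^2 - 4·x·y - 4]].
At the point, J = [[-4.000, 5.000], [-16.000, 16.000]] (det J = 16.000).
Solving J·Δ = −F gives Δ = (-6.000, -7.000).
Then the next iterate is (x, y)₁ = (-8.000, -5.000).

(-8.000, -5.000)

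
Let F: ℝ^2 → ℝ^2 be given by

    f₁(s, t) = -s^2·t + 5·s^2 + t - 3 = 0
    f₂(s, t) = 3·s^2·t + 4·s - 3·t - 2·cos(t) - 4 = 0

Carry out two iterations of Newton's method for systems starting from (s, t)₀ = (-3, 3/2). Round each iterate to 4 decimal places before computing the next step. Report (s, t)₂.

(-1.1492, 2.9089)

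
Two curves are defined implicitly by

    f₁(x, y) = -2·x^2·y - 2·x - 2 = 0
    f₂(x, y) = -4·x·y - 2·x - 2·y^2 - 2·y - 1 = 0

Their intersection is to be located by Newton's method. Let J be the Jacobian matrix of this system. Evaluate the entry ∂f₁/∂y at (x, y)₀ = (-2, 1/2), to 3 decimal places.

∂f₁/∂y = -2·x^2.
At (-2, 1/2) this is -8.000.

-8.000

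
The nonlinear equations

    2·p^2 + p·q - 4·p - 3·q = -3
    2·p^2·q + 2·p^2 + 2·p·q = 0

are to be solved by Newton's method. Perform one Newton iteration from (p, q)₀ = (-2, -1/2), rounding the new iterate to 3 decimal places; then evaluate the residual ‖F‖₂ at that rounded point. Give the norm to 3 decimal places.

5.472

At (-2, -1/2): F = (21.500, 6.000).
Jacobian J = [[4·p + q - 4, p - 3], [4·p·q + 4·p + 2·q, 2·p^2 + 2·p]].
At the point, J = [[-12.500, -5.000], [-5.000, 4.000]] (det J = -75.000).
Solving J·Δ = −F gives Δ = (1.547, 0.433).
Then the next iterate is (p, q)₁ = (-0.453, -0.067).
Re-evaluating at (-0.453, -0.067): F = (5.45377, 0.44362), so ‖F‖₂ = 5.472.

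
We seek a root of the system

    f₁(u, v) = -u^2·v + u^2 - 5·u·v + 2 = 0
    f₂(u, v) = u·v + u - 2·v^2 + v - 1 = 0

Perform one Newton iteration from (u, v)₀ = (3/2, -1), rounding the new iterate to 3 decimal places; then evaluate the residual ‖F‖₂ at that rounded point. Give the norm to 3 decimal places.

4.481

At (3/2, -1): F = (14.000, -4.000).
Jacobian J = [[-2·u·v + 2·u - 5·v, -u^2 - 5·u], [v + 1, u - 4·v + 1]].
At the point, J = [[11.000, -9.750], [0.000, 6.500]] (det J = 71.500).
Solving J·Δ = −F gives Δ = (-0.727, 0.615).
Then the next iterate is (u, v)₁ = (0.773, -0.385).
Re-evaluating at (0.773, -0.385): F = (4.31560, -1.20606), so ‖F‖₂ = 4.481.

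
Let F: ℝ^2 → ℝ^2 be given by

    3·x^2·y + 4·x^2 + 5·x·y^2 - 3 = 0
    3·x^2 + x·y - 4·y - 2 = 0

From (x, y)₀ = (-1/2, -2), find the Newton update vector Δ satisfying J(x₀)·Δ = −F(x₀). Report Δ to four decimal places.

At (-1/2, -2): F = (-13.5000, 7.7500).
Jacobian J = [[6·x·y + 8·x + 5·y^2, 3·x^2 + 10·x·y], [6·x + y, x - 4]].
At the point, J = [[22.0000, 10.7500], [-5.0000, -4.5000]] (det J = -45.2500).
Solving J·Δ = −F gives Δ = (-0.4986, 2.2762).

(-0.4986, 2.2762)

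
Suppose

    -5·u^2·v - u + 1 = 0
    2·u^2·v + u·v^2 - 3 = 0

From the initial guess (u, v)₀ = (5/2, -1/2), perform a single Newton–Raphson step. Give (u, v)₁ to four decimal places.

At (5/2, -1/2): F = (14.1250, -8.6250).
Jacobian J = [[-10·u·v - 1, -5·u^2], [4·u·v + v^2, 2·u^2 + 2·u·v]].
At the point, J = [[11.5000, -31.2500], [-4.7500, 10.0000]] (det J = -33.4375).
Solving J·Δ = −F gives Δ = (-3.8364, -0.9598).
Then the next iterate is (u, v)₁ = (-1.3364, -1.4598).

(-1.3364, -1.4598)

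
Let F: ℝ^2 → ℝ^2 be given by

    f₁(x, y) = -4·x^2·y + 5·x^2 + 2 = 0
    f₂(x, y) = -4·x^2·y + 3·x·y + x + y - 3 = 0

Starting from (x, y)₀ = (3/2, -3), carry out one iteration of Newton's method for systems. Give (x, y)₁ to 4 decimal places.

(2.3146, 6.0884)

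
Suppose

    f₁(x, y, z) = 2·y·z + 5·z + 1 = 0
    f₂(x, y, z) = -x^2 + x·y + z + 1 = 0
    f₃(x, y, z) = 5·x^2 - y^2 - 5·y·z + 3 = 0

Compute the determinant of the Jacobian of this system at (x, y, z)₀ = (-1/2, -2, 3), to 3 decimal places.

J = [[0, 2·z, 2·y + 5], [-2·x + y, x, 1], [10·x, -2·y - 5·z, -5·y]].
At the point, J = [[0.000, 6.000, 1.000], [-1.000, -0.500, 1.000], [-5.000, -11.000, 10.000]].
det J = 38.500.

38.500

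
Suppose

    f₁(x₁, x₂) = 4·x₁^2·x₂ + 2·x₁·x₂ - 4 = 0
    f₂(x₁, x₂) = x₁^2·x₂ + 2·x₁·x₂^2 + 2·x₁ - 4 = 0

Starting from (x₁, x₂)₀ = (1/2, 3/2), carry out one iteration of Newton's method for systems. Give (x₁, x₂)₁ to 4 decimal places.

(0.6887, 1.1509)

At (1/2, 3/2): F = (-1.0000, -0.3750).
Jacobian J = [[8·x₁·x₂ + 2·x₂, 4·x₁^2 + 2·x₁], [2·x₁·x₂ + 2·x₂^2 + 2, x₁^2 + 4·x₁·x₂]].
At the point, J = [[9.0000, 2.0000], [8.0000, 3.2500]] (det J = 13.2500).
Solving J·Δ = −F gives Δ = (0.1887, -0.3491).
Then the next iterate is (x₁, x₂)₁ = (0.6887, 1.1509).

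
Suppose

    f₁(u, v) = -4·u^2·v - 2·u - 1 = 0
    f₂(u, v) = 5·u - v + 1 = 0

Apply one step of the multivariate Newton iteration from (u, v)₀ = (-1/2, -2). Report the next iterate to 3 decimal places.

(-0.400, -1.000)

At (-1/2, -2): F = (2.000, 0.500).
Jacobian J = [[-8·u·v - 2, -4·u^2], [5, -1]].
At the point, J = [[-10.000, -1.000], [5.000, -1.000]] (det J = 15.000).
Solving J·Δ = −F gives Δ = (0.100, 1.000).
Then the next iterate is (u, v)₁ = (-0.400, -1.000).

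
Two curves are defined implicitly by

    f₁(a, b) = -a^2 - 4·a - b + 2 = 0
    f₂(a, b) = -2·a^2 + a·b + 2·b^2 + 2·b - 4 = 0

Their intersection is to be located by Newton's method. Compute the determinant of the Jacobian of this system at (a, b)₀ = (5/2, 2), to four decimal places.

J = [[-2·a - 4, -1], [-4·a + b, a + 4·b + 2]].
At the point, J = [[-9.0000, -1.0000], [-8.0000, 12.5000]].
det J = -120.5000.

-120.5000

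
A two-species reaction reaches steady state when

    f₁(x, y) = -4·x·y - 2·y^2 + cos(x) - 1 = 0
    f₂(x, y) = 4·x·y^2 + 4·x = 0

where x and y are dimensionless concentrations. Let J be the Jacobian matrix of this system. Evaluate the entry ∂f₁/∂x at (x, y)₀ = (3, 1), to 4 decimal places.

∂f₁/∂x = -4·y - sin(x).
At (3, 1) this is -4.1411.

-4.1411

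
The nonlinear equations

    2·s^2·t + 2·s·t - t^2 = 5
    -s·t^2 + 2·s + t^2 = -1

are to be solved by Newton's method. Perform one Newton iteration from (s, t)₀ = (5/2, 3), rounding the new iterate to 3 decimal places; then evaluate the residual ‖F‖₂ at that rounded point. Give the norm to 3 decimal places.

At (5/2, 3): F = (38.500, -7.500).
Jacobian J = [[4·s·t + 2·t, 2·s^2 + 2·s - 2·t], [-t^2 + 2, -2·s·t + 2·t]].
At the point, J = [[36.000, 11.500], [-7.000, -9.000]] (det J = -243.500).
Solving J·Δ = −F gives Δ = (-1.069, -0.002).
Then the next iterate is (s, t)₁ = (1.431, 2.998).
Re-evaluating at (1.431, 2.998): F = (6.87065, -0.01183), so ‖F‖₂ = 6.871.

6.871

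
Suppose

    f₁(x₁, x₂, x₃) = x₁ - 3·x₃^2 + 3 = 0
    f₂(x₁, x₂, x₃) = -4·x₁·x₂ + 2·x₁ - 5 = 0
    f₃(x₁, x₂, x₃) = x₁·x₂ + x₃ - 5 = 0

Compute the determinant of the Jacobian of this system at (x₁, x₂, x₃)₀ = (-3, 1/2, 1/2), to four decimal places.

30.0000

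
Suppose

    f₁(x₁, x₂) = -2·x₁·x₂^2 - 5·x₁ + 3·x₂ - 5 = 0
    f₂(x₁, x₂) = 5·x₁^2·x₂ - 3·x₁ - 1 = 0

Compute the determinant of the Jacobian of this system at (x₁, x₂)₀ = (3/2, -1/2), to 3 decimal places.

1.125

J = [[-2·x₂^2 - 5, -4·x₁·x₂ + 3], [10·x₁·x₂ - 3, 5·x₁^2]].
At the point, J = [[-5.500, 6.000], [-10.500, 11.250]].
det J = 1.125.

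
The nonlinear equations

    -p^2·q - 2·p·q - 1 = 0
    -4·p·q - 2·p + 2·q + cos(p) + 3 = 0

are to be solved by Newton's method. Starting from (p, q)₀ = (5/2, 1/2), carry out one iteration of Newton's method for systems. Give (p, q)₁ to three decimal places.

(1.509, 0.219)

At (5/2, 1/2): F = (-6.625, -6.80114).
Jacobian J = [[-2·p·q - 2·q, -p^2 - 2·p], [-4·q - sin(p) - 2, -4·p + 2]].
At the point, J = [[-3.500, -11.250], [-4.59847, -8.000]] (det J = -23.73281).
Solving J·Δ = −F gives Δ = (-0.991, -0.281).
Then the next iterate is (p, q)₁ = (1.509, 0.219).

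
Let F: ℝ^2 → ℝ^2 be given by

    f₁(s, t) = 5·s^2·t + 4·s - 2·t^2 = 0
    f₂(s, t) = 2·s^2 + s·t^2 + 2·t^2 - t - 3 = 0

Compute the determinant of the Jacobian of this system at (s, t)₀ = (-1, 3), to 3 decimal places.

J = [[10·s·t + 4, 5·s^2 - 4·t], [4·s + t^2, 2·s·t + 4·t - 1]].
At the point, J = [[-26.000, -7.000], [5.000, 5.000]].
det J = -95.000.

-95.000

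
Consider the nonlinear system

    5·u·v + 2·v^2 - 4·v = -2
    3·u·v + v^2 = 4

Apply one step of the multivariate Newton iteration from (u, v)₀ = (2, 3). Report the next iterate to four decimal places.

At (2, 3): F = (38.0000, 23.0000).
Jacobian J = [[5·v, 5·u + 4·v - 4], [3·v, 3·u + 2·v]].
At the point, J = [[15.0000, 18.0000], [9.0000, 12.0000]] (det J = 18.0000).
Solving J·Δ = −F gives Δ = (-2.3333, -0.1667).
Then the next iterate is (u, v)₁ = (-0.3333, 2.8333).

(-0.3333, 2.8333)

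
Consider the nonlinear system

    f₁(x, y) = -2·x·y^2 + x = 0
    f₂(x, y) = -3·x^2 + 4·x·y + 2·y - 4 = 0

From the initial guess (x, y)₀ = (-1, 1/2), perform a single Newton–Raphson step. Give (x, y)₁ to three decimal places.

(0.000, 0.500)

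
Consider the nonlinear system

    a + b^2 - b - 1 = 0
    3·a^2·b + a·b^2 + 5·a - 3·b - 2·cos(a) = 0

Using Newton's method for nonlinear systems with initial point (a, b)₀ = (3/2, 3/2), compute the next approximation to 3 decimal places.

(0.898, 1.176)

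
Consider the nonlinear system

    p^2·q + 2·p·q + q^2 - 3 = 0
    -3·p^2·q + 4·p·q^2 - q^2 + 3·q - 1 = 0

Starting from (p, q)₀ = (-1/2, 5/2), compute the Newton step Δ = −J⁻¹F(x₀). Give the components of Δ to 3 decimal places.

(0.250, -0.471)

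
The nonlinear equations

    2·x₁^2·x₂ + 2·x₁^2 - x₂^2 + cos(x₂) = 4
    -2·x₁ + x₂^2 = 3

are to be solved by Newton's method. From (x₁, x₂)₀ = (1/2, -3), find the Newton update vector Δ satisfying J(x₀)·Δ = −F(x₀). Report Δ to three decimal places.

(-1.522, 1.341)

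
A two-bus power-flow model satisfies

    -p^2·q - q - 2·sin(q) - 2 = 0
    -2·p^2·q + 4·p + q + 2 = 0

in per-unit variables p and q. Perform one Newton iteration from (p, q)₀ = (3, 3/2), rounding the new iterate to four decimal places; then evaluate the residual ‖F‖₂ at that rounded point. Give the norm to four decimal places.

At (3, 3/2): F = (-18.994990, -11.5000).
Jacobian J = [[-2·p·q, -p^2 - 2·cos(q) - 1], [-4·p·q + 4, -2·p^2 + 1]].
At the point, J = [[-9.0000, -10.141474], [-14.0000, -17.0000]] (det J = 11.019358).
Solving J·Δ = −F gives Δ = (-18.7205, 14.7404).
Then the next iterate is (p, q)₁ = (-15.7205, 16.2404).
Re-evaluating at (-15.7205, 16.2404): F = (-4030.782098, -8071.755533), so ‖F‖₂ = 9022.2193.

9022.2193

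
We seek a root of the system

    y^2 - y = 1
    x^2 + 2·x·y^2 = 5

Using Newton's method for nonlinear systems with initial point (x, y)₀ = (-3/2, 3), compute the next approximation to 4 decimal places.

At (-3/2, 3): F = (5.0000, -29.7500).
Jacobian J = [[0, 2·y - 1], [2·x + 2·y^2, 4·x·y]].
At the point, J = [[0.0000, 5.0000], [15.0000, -18.0000]] (det J = -75.0000).
Solving J·Δ = −F gives Δ = (0.7833, -1.0000).
Then the next iterate is (x, y)₁ = (-0.7167, 2.0000).

(-0.7167, 2.0000)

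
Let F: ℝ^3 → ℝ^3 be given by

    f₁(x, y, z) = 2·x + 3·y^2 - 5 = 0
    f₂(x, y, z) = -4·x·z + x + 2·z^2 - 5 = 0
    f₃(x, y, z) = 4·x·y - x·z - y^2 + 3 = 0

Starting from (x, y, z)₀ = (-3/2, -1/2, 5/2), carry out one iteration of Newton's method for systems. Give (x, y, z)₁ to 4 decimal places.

(1.3063, -1.0458, 2.7660)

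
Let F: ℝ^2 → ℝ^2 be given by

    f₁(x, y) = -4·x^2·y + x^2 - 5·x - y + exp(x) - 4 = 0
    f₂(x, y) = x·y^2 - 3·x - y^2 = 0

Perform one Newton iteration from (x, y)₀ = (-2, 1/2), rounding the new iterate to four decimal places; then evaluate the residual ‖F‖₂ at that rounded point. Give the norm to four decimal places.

At (-2, 1/2): F = (1.635335, 5.2500).
Jacobian J = [[-8·x·y + 2·x + exp(x) - 5, -4·x^2 - 1], [y^2 - 3, 2·x·y - 2·y]].
At the point, J = [[-0.864665, -17.0000], [-2.7500, -3.0000]] (det J = -44.156006).
Solving J·Δ = −F gives Δ = (1.9101, -0.0010).
Then the next iterate is (x, y)₁ = (-0.0899, 0.4990).
Re-evaluating at (-0.0899, 0.4990): F = (-3.143527, -0.001686), so ‖F‖₂ = 3.1435.

3.1435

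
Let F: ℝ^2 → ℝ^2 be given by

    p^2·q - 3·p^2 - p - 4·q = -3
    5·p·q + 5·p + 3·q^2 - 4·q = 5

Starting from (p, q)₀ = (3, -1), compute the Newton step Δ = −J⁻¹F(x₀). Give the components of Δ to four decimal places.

(-1.3600, -0.4000)

At (3, -1): F = (-32.0000, 2.0000).
Jacobian J = [[2·p·q - 6·p - 1, p^2 - 4], [5·q + 5, 5·p + 6·q - 4]].
At the point, J = [[-25.0000, 5.0000], [0.0000, 5.0000]] (det J = -125.0000).
Solving J·Δ = −F gives Δ = (-1.3600, -0.4000).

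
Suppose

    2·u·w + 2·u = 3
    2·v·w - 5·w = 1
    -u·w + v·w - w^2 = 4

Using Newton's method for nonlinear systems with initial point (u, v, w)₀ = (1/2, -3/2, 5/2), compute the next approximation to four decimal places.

(0.6757, -0.0676, 0.7703)

At (1/2, -3/2, 5/2): F = (0.5000, -21.0000, -15.2500).
Jacobian J = [[2·w + 2, 0, 2·u], [0, 2·w, 2·v - 5], [-w, w, -u + v - 2·w]].
At the point, J = [[7.0000, 0.0000, 1.0000], [0.0000, 5.0000, -8.0000], [-2.5000, 2.5000, -7.0000]] (det J = -92.5000).
Solving J·Δ = −F gives Δ = (0.1757, 1.4324, -1.7297).
Then the next iterate is (u, v, w)₁ = (0.6757, -0.0676, 0.7703).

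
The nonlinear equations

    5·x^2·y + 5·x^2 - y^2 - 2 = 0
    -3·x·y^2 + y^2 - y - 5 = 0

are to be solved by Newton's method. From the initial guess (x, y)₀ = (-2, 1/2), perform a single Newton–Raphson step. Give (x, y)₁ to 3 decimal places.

At (-2, 1/2): F = (27.750, -3.750).
Jacobian J = [[10·x·y + 10·x, 5·x^2 - 2·y], [-3·y^2, -6·x·y + 2·y - 1]].
At the point, J = [[-30.000, 19.000], [-0.750, 6.000]] (det J = -165.750).
Solving J·Δ = −F gives Δ = (1.434, 0.804).
Then the next iterate is (x, y)₁ = (-0.566, 1.304).

(-0.566, 1.304)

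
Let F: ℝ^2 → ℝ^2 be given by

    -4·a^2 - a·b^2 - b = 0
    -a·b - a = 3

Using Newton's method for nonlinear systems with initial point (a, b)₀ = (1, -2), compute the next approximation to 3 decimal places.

(-0.333, -5.333)

At (1, -2): F = (-6.000, -2.000).
Jacobian J = [[-8·a - b^2, -2·a·b - 1], [-b - 1, -a]].
At the point, J = [[-12.000, 3.000], [1.000, -1.000]] (det J = 9.000).
Solving J·Δ = −F gives Δ = (-1.333, -3.333).
Then the next iterate is (a, b)₁ = (-0.333, -5.333).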